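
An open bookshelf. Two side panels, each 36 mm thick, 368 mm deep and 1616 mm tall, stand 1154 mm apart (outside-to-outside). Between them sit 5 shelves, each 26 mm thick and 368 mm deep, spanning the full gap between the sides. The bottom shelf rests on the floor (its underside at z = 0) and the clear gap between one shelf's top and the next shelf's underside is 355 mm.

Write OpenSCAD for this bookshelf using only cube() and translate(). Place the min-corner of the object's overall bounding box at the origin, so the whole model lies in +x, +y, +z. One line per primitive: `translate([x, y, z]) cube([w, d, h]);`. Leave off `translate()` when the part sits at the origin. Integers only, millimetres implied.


cube([36, 368, 1616]);
translate([1118, 0, 0]) cube([36, 368, 1616]);
translate([36, 0, 0]) cube([1082, 368, 26]);
translate([36, 0, 381]) cube([1082, 368, 26]);
translate([36, 0, 762]) cube([1082, 368, 26]);
translate([36, 0, 1143]) cube([1082, 368, 26]);
translate([36, 0, 1524]) cube([1082, 368, 26]);


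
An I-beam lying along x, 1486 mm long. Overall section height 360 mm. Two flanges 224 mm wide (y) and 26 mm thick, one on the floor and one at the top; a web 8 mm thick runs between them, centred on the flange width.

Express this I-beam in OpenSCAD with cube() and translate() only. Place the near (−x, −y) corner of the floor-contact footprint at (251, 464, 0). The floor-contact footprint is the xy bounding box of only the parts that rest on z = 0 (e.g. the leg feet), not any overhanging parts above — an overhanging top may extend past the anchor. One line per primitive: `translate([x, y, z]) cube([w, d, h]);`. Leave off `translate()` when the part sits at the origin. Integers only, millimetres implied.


translate([251, 464, 0]) cube([1486, 224, 26]);
translate([251, 572, 26]) cube([1486, 8, 308]);
translate([251, 464, 334]) cube([1486, 224, 26]);


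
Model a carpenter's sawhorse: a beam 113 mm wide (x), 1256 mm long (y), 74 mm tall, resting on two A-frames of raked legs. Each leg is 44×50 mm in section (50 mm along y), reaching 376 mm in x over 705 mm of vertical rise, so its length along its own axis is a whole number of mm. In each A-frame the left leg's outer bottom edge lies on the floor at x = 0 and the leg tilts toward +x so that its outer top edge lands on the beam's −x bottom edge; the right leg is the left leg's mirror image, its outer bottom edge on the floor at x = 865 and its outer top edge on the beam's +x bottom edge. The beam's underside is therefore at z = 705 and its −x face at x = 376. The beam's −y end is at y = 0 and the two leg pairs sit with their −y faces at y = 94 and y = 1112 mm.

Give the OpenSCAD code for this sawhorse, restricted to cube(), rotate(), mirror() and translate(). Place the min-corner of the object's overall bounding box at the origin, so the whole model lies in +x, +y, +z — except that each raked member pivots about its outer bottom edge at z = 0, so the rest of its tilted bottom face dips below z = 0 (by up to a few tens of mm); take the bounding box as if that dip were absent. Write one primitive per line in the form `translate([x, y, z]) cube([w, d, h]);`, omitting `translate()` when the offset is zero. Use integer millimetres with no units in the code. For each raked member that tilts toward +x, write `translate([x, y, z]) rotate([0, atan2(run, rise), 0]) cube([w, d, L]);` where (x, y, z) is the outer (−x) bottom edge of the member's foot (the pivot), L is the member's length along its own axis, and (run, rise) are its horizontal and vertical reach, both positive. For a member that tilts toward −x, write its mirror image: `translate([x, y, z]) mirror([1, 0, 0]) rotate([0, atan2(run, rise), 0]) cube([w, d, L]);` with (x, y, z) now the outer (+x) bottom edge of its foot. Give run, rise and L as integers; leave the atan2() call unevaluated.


// leg length = √(376² + 705²) = 799
// right-leg outer foot x = 2·376 + 113 = 865
// beam min-corner = (376, 0, 705)
translate([376, 0, 705]) cube([113, 1256, 74]);
translate([0, 94, 0]) rotate([0, atan2(376, 705), 0]) cube([44, 50, 799]);
translate([865, 94, 0]) mirror([1, 0, 0]) rotate([0, atan2(376, 705), 0]) cube([44, 50, 799]);
translate([0, 1112, 0]) rotate([0, atan2(376, 705), 0]) cube([44, 50, 799]);
translate([865, 1112, 0]) mirror([1, 0, 0]) rotate([0, atan2(376, 705), 0]) cube([44, 50, 799]);


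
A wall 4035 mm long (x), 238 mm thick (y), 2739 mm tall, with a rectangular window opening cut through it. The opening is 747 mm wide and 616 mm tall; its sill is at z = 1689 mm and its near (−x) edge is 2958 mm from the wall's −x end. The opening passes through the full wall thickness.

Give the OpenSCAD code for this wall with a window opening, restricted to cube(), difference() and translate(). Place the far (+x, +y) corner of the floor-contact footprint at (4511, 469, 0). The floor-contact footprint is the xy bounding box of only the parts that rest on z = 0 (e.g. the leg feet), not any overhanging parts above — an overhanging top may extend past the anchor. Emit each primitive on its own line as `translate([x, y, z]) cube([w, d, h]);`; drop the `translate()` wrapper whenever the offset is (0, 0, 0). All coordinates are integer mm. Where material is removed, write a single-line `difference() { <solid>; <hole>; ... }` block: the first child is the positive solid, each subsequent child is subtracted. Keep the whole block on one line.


difference() { translate([476, 231, 0]) cube([4035, 238, 2739]); translate([3434, 231, 1689]) cube([747, 238, 616]); }


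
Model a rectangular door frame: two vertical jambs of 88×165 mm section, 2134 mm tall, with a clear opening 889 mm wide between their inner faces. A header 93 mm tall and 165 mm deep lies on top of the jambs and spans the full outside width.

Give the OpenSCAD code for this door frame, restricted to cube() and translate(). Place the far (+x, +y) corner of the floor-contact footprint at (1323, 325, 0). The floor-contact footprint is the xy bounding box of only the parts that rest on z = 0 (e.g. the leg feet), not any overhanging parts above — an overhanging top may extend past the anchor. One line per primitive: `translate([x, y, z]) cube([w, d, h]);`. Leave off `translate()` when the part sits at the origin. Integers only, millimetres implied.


translate([258, 160, 0]) cube([88, 165, 2134]);
translate([1235, 160, 0]) cube([88, 165, 2134]);
translate([258, 160, 2134]) cube([1065, 165, 93]);


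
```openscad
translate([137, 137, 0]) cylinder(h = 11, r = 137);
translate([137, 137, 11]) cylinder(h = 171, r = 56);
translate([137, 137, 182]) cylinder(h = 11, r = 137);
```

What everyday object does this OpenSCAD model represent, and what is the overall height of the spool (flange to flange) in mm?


A spool. The overall height is 193 mm.

Three coaxial cylinders, large–small–large — a spool. Two 11 mm flanges and a 171 mm core give 11 + 171 + 11 = 193 mm.


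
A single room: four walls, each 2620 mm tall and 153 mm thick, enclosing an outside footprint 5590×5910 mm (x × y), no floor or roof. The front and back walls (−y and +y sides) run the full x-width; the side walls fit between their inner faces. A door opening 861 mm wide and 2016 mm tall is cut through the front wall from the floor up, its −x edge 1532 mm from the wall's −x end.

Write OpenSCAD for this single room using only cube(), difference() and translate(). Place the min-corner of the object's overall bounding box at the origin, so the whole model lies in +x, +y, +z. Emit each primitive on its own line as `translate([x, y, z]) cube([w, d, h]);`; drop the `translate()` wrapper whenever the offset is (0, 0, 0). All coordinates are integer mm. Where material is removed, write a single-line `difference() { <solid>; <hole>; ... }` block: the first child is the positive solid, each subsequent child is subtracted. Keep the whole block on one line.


difference() { cube([5590, 153, 2620]); translate([1532, 0, 0]) cube([861, 153, 2016]); }
translate([0, 5757, 0]) cube([5590, 153, 2620]);
translate([0, 153, 0]) cube([153, 5604, 2620]);
translate([5437, 153, 0]) cube([153, 5604, 2620]);


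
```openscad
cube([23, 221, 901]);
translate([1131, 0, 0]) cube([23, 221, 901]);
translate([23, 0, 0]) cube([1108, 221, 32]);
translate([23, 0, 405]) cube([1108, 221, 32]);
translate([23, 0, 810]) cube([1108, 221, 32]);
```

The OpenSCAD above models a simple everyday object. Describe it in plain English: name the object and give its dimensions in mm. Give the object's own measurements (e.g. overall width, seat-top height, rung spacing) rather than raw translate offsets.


An open bookshelf. Two side panels, each 23 mm thick, 221 mm deep and 901 mm tall, stand 1154 mm apart (outside-to-outside). Between them sit 3 shelves, each 32 mm thick and 221 mm deep, spanning the full gap between the sides. The bottom shelf rests on the floor (its underside at z = 0) and the clear gap between one shelf's top and the next shelf's underside is 373 mm.


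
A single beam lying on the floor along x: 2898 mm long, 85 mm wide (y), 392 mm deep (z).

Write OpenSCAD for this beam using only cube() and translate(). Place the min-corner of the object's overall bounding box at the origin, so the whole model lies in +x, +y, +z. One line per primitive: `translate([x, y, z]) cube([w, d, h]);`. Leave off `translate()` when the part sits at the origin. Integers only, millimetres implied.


cube([2898, 85, 392]);


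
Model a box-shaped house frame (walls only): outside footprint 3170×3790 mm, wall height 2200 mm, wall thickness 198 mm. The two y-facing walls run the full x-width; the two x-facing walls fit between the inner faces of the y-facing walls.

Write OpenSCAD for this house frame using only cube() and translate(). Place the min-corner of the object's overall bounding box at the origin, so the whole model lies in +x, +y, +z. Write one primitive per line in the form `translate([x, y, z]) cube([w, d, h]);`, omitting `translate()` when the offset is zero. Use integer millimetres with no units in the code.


cube([3170, 198, 2200]);
translate([0, 3592, 0]) cube([3170, 198, 2200]);
translate([0, 198, 0]) cube([198, 3394, 2200]);
translate([2972, 198, 0]) cube([198, 3394, 2200]);


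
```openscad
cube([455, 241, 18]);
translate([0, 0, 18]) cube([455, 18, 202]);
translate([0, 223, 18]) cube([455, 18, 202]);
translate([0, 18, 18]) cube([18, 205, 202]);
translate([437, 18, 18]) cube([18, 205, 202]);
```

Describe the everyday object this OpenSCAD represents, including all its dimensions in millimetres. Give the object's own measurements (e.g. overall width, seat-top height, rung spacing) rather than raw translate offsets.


An open-topped rectangular box: outside dimensions 455×241×220 mm, with a uniform wall and base thickness of 18 mm. The base is a full 455×241 slab on the floor; four walls sit on top of the base. The front and back walls (the −y and +y sides) span the full width; the two side walls fit between them.


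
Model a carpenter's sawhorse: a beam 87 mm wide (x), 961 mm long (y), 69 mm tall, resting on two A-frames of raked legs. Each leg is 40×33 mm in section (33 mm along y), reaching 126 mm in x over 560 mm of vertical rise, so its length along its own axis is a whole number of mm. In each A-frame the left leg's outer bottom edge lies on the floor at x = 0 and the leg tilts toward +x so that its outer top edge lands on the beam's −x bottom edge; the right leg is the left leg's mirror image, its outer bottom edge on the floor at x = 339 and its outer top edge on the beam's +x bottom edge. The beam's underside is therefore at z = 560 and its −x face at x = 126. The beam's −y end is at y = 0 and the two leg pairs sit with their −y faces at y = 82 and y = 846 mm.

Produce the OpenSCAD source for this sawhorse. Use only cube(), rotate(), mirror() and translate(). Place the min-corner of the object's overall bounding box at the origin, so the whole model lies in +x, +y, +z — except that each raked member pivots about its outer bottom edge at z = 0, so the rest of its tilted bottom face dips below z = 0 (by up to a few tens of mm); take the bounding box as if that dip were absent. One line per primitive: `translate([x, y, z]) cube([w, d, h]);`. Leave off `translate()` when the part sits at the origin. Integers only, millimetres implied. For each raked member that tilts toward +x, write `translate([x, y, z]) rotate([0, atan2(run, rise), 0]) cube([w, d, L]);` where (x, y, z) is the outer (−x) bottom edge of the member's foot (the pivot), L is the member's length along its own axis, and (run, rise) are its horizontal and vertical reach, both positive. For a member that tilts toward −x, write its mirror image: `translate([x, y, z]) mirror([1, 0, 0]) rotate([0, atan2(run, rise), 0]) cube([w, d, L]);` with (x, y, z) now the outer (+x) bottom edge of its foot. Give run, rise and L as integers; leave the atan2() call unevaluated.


translate([126, 0, 560]) cube([87, 961, 69]);
translate([0, 82, 0]) rotate([0, atan2(126, 560), 0]) cube([40, 33, 574]);
translate([339, 82, 0]) mirror([1, 0, 0]) rotate([0, atan2(126, 560), 0]) cube([40, 33, 574]);
translate([0, 846, 0]) rotate([0, atan2(126, 560), 0]) cube([40, 33, 574]);
translate([339, 846, 0]) mirror([1, 0, 0]) rotate([0, atan2(126, 560), 0]) cube([40, 33, 574]);


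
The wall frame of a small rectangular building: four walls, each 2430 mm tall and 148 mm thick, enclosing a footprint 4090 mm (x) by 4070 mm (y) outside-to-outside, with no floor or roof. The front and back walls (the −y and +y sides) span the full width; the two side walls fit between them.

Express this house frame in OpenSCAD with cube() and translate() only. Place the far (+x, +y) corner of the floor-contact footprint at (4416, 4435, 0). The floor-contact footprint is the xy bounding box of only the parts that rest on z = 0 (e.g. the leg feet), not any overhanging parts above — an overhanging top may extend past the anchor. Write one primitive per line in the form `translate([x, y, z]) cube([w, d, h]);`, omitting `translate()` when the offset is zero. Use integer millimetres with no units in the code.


translate([326, 365, 0]) cube([4090, 148, 2430]);
translate([326, 4287, 0]) cube([4090, 148, 2430]);
translate([326, 513, 0]) cube([148, 3774, 2430]);
translate([4268, 513, 0]) cube([148, 3774, 2430]);


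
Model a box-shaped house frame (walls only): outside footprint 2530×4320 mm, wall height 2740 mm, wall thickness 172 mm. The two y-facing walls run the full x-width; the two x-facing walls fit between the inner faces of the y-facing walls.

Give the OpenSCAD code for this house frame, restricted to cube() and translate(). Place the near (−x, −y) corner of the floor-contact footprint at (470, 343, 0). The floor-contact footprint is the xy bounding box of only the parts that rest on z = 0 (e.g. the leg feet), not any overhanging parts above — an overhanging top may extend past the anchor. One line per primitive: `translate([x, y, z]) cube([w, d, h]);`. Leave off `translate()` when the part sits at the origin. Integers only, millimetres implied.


translate([470, 343, 0]) cube([2530, 172, 2740]);
translate([470, 4491, 0]) cube([2530, 172, 2740]);
translate([470, 515, 0]) cube([172, 3976, 2740]);
translate([2828, 515, 0]) cube([172, 3976, 2740]);


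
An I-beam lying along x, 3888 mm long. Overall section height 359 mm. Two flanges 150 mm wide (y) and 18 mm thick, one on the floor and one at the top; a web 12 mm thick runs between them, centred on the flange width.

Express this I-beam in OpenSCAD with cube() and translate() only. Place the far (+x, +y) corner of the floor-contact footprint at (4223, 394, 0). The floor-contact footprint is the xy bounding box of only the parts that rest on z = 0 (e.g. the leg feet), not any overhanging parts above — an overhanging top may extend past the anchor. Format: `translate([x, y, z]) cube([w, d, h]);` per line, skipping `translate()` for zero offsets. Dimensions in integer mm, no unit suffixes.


translate([335, 244, 0]) cube([3888, 150, 18]);
translate([335, 313, 18]) cube([3888, 12, 323]);
translate([335, 244, 341]) cube([3888, 150, 18]);


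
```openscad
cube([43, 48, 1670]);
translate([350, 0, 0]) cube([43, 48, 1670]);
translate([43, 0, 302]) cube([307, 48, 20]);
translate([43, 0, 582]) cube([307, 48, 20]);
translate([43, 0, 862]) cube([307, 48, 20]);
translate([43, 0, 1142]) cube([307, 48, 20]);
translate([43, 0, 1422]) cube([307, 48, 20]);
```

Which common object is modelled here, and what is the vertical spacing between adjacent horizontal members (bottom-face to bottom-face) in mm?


A ladder. The rung spacing is 280 mm.

Two tall 43×48 posts with 5 short bars between them — a ladder. Adjacent rungs sit at z = 302 and z = 582, so the spacing is 582 − 302 = 280 mm.


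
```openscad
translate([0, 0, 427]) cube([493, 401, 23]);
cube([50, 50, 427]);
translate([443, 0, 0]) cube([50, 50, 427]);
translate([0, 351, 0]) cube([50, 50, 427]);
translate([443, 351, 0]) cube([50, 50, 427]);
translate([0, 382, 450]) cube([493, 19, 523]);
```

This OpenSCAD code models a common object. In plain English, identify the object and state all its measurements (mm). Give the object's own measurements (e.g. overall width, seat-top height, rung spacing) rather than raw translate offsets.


A chair. The seat is a 493×401×23 mm slab with its top at z = 450 mm, on four 50×50 mm corner legs (flush with the seat edges, standing on z = 0). A flat backrest 19 mm thick, 523 mm tall, spans the full seat width and rises from the seat top along its +y edge, rear face flush with the rear of the seat.


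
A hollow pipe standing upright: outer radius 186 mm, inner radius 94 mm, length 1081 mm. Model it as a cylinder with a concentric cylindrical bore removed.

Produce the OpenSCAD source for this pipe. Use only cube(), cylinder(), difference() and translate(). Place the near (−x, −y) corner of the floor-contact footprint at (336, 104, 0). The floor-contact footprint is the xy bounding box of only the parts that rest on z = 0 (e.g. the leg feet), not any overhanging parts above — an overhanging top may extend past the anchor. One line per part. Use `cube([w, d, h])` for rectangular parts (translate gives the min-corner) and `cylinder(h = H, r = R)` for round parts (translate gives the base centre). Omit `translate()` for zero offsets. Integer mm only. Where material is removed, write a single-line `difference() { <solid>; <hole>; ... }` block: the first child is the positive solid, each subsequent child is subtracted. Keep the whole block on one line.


difference() { translate([522, 290, 0]) cylinder(h = 1081, r = 186); translate([522, 290, 0]) cylinder(h = 1081, r = 94); }


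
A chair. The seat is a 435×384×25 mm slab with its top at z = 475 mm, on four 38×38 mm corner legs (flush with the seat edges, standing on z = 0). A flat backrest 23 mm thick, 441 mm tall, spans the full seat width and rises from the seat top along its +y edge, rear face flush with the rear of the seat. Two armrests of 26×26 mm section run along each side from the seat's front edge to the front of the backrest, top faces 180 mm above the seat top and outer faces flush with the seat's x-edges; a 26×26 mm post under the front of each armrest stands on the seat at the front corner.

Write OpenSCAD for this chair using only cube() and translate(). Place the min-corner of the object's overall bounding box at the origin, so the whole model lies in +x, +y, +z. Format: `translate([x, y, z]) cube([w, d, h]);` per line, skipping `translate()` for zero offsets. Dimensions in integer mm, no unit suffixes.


translate([0, 0, 450]) cube([435, 384, 25]);
cube([38, 38, 450]);
translate([397, 0, 0]) cube([38, 38, 450]);
translate([0, 346, 0]) cube([38, 38, 450]);
translate([397, 346, 0]) cube([38, 38, 450]);
translate([0, 361, 475]) cube([435, 23, 441]);
translate([0, 0, 629]) cube([26, 361, 26]);
translate([409, 0, 629]) cube([26, 361, 26]);
translate([0, 0, 475]) cube([26, 26, 154]);
translate([409, 0, 475]) cube([26, 26, 154]);


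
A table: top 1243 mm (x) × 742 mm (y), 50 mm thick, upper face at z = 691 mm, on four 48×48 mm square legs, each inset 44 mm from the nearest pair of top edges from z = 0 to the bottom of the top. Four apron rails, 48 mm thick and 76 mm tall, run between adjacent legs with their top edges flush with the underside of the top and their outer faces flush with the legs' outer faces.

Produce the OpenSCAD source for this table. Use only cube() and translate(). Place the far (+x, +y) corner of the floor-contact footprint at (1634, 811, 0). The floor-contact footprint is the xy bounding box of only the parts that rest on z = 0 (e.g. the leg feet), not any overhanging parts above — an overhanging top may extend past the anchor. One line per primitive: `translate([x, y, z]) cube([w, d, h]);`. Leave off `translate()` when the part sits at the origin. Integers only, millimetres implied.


// leg_h = 691 - 50 = 641
// apron z = 641 - 76 = 565
translate([435, 113, 641]) cube([1243, 742, 50]);
translate([479, 157, 0]) cube([48, 48, 641]);
translate([1586, 157, 0]) cube([48, 48, 641]);
translate([479, 763, 0]) cube([48, 48, 641]);
translate([1586, 763, 0]) cube([48, 48, 641]);
translate([527, 157, 565]) cube([1059, 48, 76]);
translate([527, 763, 565]) cube([1059, 48, 76]);
translate([479, 205, 565]) cube([48, 558, 76]);
translate([1586, 205, 565]) cube([48, 558, 76]);


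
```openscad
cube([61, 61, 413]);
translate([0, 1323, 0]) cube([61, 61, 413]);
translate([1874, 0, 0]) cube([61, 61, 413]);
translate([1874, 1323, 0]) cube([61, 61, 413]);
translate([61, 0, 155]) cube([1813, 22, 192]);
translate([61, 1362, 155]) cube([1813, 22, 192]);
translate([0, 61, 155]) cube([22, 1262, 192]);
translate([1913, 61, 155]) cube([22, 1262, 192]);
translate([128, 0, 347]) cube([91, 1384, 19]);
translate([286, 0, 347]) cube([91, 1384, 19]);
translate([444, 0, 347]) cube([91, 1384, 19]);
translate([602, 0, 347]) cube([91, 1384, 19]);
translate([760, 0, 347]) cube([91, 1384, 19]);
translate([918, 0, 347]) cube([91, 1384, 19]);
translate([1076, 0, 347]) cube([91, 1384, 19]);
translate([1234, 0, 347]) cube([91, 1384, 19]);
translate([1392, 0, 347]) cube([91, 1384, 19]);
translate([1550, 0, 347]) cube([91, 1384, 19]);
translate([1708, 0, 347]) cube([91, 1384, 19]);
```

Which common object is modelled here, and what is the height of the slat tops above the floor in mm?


A bed frame. The slat-top height is 366 mm.

Four posts, four rails, and a row of slats — a bed frame. Slats sit on the rails at z = 155 + 192 = 347; with slat thickness 19, the top is 366 mm.


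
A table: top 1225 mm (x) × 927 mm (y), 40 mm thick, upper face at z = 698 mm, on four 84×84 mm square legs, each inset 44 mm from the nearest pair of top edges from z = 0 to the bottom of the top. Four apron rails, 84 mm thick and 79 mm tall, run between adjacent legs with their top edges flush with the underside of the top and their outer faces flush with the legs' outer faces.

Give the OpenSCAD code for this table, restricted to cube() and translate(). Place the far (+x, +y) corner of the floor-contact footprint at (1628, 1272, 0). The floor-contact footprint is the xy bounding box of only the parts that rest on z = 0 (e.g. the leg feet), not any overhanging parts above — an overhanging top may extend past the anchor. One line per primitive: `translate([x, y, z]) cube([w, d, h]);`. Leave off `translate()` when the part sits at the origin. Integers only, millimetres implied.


translate([447, 389, 658]) cube([1225, 927, 40]);
translate([491, 433, 0]) cube([84, 84, 658]);
translate([1544, 433, 0]) cube([84, 84, 658]);
translate([491, 1188, 0]) cube([84, 84, 658]);
translate([1544, 1188, 0]) cube([84, 84, 658]);
translate([575, 433, 579]) cube([969, 84, 79]);
translate([575, 1188, 579]) cube([969, 84, 79]);
translate([491, 517, 579]) cube([84, 671, 79]);
translate([1544, 517, 579]) cube([84, 671, 79]);


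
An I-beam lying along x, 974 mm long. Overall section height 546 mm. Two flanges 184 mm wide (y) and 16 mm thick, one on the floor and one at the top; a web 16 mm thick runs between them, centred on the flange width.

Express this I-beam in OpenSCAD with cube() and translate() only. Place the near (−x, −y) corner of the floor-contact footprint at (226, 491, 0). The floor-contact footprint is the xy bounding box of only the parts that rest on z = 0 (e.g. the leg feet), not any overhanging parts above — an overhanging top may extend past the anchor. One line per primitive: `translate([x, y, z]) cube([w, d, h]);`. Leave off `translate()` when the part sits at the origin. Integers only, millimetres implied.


translate([226, 491, 0]) cube([974, 184, 16]);
translate([226, 575, 16]) cube([974, 16, 514]);
translate([226, 491, 530]) cube([974, 184, 16]);


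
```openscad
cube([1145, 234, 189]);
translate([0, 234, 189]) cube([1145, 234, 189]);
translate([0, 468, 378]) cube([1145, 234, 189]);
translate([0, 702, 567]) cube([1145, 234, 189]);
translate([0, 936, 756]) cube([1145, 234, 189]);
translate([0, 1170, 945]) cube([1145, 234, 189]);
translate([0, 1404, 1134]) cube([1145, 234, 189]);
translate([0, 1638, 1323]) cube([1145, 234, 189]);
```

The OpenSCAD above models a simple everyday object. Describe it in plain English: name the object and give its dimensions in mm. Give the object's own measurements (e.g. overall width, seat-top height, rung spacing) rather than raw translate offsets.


A straight staircase of 8 solid steps. Each step is 1145 mm wide (x), 234 mm deep (y, the going) and 189 mm tall (the rise). The first step rests on the floor; each subsequent step sits one going further in +y and one rise higher in +z, directly behind and above the previous step with no overlap.


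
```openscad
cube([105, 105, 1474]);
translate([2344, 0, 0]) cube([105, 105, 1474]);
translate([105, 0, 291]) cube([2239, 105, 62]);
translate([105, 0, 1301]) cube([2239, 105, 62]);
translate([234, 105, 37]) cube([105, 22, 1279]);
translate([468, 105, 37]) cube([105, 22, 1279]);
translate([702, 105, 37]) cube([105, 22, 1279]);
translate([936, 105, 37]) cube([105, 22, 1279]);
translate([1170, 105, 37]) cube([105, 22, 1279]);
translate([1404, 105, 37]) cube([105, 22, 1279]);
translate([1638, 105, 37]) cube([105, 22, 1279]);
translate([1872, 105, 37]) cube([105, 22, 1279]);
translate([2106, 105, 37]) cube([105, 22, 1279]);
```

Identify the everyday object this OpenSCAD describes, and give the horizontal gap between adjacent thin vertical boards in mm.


A fence section. The picket gap is 129 mm.

Two posts, two rails, 9 pickets — a fence section. Span 2239 mm holds 9 pickets of 105 mm with 10 equal gaps: ⌊(2239 − 9·105) / 10⌋ = 129 mm.


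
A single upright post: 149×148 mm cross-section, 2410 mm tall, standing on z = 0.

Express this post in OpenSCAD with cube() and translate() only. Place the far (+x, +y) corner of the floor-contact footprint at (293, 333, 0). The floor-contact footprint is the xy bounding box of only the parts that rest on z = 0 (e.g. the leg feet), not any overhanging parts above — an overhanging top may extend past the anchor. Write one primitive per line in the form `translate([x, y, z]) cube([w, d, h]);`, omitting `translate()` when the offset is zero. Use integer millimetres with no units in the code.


translate([144, 185, 0]) cube([149, 148, 2410]);


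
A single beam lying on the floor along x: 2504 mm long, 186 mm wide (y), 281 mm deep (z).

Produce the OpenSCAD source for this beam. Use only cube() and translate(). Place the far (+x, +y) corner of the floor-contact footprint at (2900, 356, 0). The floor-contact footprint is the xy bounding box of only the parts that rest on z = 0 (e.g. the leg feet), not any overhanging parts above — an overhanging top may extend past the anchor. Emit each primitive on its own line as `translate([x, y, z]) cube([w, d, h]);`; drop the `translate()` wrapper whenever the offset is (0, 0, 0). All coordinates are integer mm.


translate([396, 170, 0]) cube([2504, 186, 281]);


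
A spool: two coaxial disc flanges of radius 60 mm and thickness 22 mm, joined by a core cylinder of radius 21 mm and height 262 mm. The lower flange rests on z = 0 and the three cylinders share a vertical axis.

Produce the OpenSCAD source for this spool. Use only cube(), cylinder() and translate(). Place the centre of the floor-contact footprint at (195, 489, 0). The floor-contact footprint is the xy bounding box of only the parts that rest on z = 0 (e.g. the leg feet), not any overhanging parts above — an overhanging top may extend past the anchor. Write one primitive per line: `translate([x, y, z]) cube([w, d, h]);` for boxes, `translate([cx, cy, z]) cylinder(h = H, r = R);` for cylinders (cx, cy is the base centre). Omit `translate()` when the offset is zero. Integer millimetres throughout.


translate([195, 489, 0]) cylinder(h = 22, r = 60);
translate([195, 489, 22]) cylinder(h = 262, r = 21);
translate([195, 489, 284]) cylinder(h = 22, r = 60);


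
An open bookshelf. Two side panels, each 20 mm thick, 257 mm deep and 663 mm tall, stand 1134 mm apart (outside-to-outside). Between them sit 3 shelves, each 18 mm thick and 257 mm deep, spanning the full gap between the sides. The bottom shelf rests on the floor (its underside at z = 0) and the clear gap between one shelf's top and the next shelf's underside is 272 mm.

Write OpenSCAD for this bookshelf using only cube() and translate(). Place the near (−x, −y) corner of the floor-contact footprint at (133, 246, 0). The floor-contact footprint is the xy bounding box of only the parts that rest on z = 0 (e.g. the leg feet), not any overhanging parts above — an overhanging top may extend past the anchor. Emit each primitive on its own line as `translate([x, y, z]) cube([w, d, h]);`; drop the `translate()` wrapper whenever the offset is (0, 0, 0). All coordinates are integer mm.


translate([133, 246, 0]) cube([20, 257, 663]);
translate([1247, 246, 0]) cube([20, 257, 663]);
translate([153, 246, 0]) cube([1094, 257, 18]);
translate([153, 246, 290]) cube([1094, 257, 18]);
translate([153, 246, 580]) cube([1094, 257, 18]);


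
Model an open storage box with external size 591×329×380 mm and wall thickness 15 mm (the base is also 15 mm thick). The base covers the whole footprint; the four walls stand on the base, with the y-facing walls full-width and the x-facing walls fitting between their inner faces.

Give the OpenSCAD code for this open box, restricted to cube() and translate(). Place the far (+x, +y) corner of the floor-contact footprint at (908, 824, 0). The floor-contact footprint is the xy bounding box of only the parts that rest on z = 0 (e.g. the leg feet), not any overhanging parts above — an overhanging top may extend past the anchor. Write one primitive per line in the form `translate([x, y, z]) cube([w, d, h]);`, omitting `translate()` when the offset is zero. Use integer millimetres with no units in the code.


translate([317, 495, 0]) cube([591, 329, 15]);
translate([317, 495, 15]) cube([591, 15, 365]);
translate([317, 809, 15]) cube([591, 15, 365]);
translate([317, 510, 15]) cube([15, 299, 365]);
translate([893, 510, 15]) cube([15, 299, 365]);


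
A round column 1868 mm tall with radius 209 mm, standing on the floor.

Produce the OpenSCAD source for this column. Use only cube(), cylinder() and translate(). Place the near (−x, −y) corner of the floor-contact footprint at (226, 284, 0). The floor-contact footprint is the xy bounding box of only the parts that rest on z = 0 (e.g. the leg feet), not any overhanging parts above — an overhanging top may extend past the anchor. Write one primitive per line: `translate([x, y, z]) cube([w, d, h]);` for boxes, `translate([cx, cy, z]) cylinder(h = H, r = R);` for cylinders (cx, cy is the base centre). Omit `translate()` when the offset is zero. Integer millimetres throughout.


translate([435, 493, 0]) cylinder(h = 1868, r = 209);


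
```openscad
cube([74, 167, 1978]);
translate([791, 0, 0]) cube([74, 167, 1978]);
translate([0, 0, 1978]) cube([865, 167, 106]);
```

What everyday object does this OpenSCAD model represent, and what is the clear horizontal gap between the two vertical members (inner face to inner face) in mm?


A door frame. The clear opening width is 717 mm.

Two 1978 mm tall posts with a header on top — a door frame. The left jamb is 74 mm wide at x = 0; the right jamb starts at x = 791. The clear opening is 791 − 74 = 717 mm.


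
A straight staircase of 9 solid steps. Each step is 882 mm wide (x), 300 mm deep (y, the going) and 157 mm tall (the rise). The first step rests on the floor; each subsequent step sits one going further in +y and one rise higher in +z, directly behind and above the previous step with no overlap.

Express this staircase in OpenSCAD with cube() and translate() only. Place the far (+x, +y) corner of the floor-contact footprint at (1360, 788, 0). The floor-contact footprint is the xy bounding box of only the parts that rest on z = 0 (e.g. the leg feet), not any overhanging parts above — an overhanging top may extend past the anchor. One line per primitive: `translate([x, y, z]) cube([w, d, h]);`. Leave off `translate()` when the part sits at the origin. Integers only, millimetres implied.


translate([478, 488, 0]) cube([882, 300, 157]);
translate([478, 788, 157]) cube([882, 300, 157]);
translate([478, 1088, 314]) cube([882, 300, 157]);
translate([478, 1388, 471]) cube([882, 300, 157]);
translate([478, 1688, 628]) cube([882, 300, 157]);
translate([478, 1988, 785]) cube([882, 300, 157]);
translate([478, 2288, 942]) cube([882, 300, 157]);
translate([478, 2588, 1099]) cube([882, 300, 157]);
translate([478, 2888, 1256]) cube([882, 300, 157]);


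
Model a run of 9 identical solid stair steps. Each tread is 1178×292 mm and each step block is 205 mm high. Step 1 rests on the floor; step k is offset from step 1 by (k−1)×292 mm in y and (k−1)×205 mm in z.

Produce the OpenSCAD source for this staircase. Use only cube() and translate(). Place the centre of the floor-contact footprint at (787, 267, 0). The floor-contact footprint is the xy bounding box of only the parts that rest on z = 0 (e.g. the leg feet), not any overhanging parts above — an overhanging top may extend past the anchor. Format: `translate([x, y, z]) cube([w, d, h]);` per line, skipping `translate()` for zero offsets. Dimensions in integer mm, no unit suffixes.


translate([198, 121, 0]) cube([1178, 292, 205]);
translate([198, 413, 205]) cube([1178, 292, 205]);
translate([198, 705, 410]) cube([1178, 292, 205]);
translate([198, 997, 615]) cube([1178, 292, 205]);
translate([198, 1289, 820]) cube([1178, 292, 205]);
translate([198, 1581, 1025]) cube([1178, 292, 205]);
translate([198, 1873, 1230]) cube([1178, 292, 205]);
translate([198, 2165, 1435]) cube([1178, 292, 205]);
translate([198, 2457, 1640]) cube([1178, 292, 205]);


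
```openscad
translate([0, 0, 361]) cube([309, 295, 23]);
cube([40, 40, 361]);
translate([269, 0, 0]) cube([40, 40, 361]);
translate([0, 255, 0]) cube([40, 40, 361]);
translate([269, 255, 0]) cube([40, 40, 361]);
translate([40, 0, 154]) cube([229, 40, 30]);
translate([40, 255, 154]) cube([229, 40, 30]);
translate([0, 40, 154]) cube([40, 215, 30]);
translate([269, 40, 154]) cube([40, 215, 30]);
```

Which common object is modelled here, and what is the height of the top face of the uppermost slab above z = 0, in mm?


A stool. The seat height is 384 mm.

A 309×295×23 slab at z = 361 on four corner posts — a stool. The seat top is 361 + 23 = 384 mm.


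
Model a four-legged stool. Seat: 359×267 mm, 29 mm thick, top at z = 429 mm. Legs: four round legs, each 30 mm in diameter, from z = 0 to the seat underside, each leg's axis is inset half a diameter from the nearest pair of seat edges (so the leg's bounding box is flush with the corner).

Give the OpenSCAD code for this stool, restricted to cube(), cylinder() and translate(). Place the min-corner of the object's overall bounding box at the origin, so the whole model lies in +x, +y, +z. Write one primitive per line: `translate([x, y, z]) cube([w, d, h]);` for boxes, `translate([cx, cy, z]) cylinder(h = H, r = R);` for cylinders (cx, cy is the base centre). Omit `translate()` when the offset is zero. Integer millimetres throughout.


translate([0, 0, 400]) cube([359, 267, 29]);
translate([15, 15, 0]) cylinder(h = 400, r = 15);
translate([344, 15, 0]) cylinder(h = 400, r = 15);
translate([15, 252, 0]) cylinder(h = 400, r = 15);
translate([344, 252, 0]) cylinder(h = 400, r = 15);


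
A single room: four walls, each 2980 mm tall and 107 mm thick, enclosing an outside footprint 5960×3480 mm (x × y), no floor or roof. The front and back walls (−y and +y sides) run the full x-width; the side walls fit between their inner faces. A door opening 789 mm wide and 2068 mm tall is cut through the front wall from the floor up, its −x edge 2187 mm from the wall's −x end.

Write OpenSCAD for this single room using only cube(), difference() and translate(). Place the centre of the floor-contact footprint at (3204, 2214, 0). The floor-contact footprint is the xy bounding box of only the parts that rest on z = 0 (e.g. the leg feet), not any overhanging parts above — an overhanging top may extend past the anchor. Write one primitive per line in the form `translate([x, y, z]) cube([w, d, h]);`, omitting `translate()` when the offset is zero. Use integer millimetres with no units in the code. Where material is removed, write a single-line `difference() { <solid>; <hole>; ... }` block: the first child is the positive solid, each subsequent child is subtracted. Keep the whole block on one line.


difference() { translate([224, 474, 0]) cube([5960, 107, 2980]); translate([2411, 474, 0]) cube([789, 107, 2068]); }
translate([224, 3847, 0]) cube([5960, 107, 2980]);
translate([224, 581, 0]) cube([107, 3266, 2980]);
translate([6077, 581, 0]) cube([107, 3266, 2980]);


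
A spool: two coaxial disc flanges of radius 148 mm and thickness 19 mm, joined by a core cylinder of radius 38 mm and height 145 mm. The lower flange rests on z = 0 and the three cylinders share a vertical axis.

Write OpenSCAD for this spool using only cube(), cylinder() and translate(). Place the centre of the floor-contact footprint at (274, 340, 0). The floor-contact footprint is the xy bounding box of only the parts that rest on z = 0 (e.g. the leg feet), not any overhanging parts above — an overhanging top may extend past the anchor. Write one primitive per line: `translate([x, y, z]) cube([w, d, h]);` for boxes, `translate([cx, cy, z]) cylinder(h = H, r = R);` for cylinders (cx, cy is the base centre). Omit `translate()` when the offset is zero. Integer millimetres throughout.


translate([274, 340, 0]) cylinder(h = 19, r = 148);
translate([274, 340, 19]) cylinder(h = 145, r = 38);
translate([274, 340, 164]) cylinder(h = 19, r = 148);


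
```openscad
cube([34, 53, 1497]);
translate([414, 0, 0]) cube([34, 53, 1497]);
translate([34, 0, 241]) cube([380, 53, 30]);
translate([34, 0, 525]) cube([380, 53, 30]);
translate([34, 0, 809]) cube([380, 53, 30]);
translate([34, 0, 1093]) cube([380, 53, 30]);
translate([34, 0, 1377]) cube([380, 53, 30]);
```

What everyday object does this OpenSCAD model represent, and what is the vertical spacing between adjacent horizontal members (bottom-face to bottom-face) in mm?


A ladder. The rung spacing is 284 mm.

Two tall 34×53 posts with 5 short bars between them — a ladder. Adjacent rungs sit at z = 241 and z = 525, so the spacing is 525 − 241 = 284 mm.


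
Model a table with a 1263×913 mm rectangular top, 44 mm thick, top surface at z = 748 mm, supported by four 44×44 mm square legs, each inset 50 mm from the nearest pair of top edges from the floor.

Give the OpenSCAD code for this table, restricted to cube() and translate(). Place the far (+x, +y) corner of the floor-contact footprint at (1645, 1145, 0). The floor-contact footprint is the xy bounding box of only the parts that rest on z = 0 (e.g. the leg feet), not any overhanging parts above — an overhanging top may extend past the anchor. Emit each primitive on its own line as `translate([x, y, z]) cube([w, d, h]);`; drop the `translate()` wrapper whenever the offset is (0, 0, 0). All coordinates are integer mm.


translate([432, 282, 704]) cube([1263, 913, 44]);
translate([482, 332, 0]) cube([44, 44, 704]);
translate([1601, 332, 0]) cube([44, 44, 704]);
translate([482, 1101, 0]) cube([44, 44, 704]);
translate([1601, 1101, 0]) cube([44, 44, 704]);
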